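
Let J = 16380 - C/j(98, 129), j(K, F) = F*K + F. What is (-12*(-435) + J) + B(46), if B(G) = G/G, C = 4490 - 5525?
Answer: 30651934/1419 ≈ 21601.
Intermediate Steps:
C = -1035
B(G) = 1
j(K, F) = F + F*K
J = 23243335/1419 (J = 16380 - (-1035)/(129*(1 + 98)) = 16380 - (-1035)/(129*99) = 16380 - (-1035)/12771 = 16380 - 1*(-115/1419) = 16380 + 115/1419 = 23243335/1419 ≈ 16380.)
(-12*(-435) + J) + B(46) = (-12*(-435) + 23243335/1419) + 1 = (5220 + 23243335/1419) + 1 = 30650515/1419 + 1 = 30651934/1419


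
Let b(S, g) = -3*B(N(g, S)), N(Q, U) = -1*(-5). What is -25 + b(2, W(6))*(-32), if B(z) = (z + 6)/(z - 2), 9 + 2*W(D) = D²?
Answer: 327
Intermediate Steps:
N(Q, U) = 5
W(D) = -9/2 + D²/2
B(z) = (6 + z)/(-2 + z)
b(S, g) = -11 (b(S, g) = -3*(6 + 5)/(-2 + 5) = -3*11/3 = -11)
-25 + b(2, W(6))*(-32) = -25 - 11*(-32) = -25 + 352 = 327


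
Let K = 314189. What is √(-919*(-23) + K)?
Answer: √335326 ≈ 579.07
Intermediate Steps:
√(-919*(-23) + K) = √(-919*(-23) + 314189) = √(21137 + 314189) = √335326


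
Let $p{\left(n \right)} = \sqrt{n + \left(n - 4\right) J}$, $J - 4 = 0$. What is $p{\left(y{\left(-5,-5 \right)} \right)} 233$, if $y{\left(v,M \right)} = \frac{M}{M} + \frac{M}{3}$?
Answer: $\frac{233 i \sqrt{174}}{3} \approx 1024.5 i$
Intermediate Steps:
$J = 4$ ($J = 4 + 0 = 4$)
$y{\left(v,M \right)} = 1 + \frac{M}{3}$ ($y{\left(v,M \right)} = 1 + M \frac{1}{3} = 1 + \frac{M}{3}$)
$p{\left(n \right)} = \sqrt{-16 + 5 n}$ ($p{\left(n \right)} = \sqrt{n + \left(n - 4\right) 4} = \sqrt{n + \left(-4 + n\right) 4} = \sqrt{n + \left(-16 + 4 n\right)} = \sqrt{-16 + 5 n}$)
$p{\left(y{\left(-5,-5 \right)} \right)} 233 = \sqrt{-16 + 5 \left(1 + \frac{1}{3} \left(-5\right)\right)} 233 = \sqrt{-16 + 5 \left(1 - \frac{5}{3}\right)} 233 = \sqrt{-16 + 5 \left(- \frac{2}{3}\right)} 233 = \sqrt{-16 - \frac{10}{3}} \cdot 233 = \sqrt{- \frac{58}{3}} \cdot 233 = \frac{i \sqrt{174}}{3} \cdot 233 = \frac{233 i \sqrt{174}}{3}$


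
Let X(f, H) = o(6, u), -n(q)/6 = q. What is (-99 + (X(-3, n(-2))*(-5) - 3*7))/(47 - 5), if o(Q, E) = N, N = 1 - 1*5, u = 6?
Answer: -50/21 ≈ -2.3810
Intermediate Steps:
N = -4 (N = 1 - 5 = -4)
o(Q, E) = -4
n(q) = -6*q
X(f, H) = -4
(-99 + (X(-3, n(-2))*(-5) - 3*7))/(47 - 5) = (-99 + (-4*(-5) - 3*7))/(47 - 5) = (-99 + (20 - 21))/42 = (-99 - 1)/42 = (1/42)*(-100) = -50/21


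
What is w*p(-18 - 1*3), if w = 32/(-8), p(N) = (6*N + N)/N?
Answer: -28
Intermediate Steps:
p(N) = 7 (p(N) = (7*N)/N = 7)
w = -4 (w = 32*(-1/8) = -4)
w*p(-18 - 1*3) = -4*7 = -28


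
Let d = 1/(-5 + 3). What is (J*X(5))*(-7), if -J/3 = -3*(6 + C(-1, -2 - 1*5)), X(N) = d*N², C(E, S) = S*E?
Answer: 20475/2 ≈ 10238.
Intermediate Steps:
d = -½ (d = 1/(-2) = -½ ≈ -0.50000)
C(E, S) = E*S
X(N) = -N²/2
J = 117 (J = -(-9)*(6 - (-2 - 1*5)) = -(-9)*(6 - (-2 - 5)) = -(-9)*(6 - 1*(-7)) = -(-9)*(6 + 7) = -(-9)*13 = -3*(-39) = 117)
(J*X(5))*(-7) = (117*(-½*5²))*(-7) = (117*(-½*25))*(-7) = (117*(-25/2))*(-7) = -2925/2*(-7) = 20475/2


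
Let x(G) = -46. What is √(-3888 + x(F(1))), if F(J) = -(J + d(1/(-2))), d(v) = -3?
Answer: I*√3934 ≈ 62.722*I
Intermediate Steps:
F(J) = 3 - J (F(J) = -(J - 3) = -(-3 + J) = 3 - J)
√(-3888 + x(F(1))) = √(-3888 - 46) = √(-3934) = I*√3934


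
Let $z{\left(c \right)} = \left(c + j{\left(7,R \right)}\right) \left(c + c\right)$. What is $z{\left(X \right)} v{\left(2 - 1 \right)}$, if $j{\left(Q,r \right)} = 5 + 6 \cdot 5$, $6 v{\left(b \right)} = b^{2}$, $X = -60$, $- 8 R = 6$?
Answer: $500$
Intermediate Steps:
$R = - \frac{3}{4}$ ($R = \left(- \frac{1}{8}\right) 6 = - \frac{3}{4} \approx -0.75$)
$v{\left(b \right)} = \frac{b^{2}}{6}$
$j{\left(Q,r \right)} = 35$ ($j{\left(Q,r \right)} = 5 + 30 = 35$)
$z{\left(c \right)} = 2 c \left(35 + c\right)$ ($z{\left(c \right)} = \left(c + 35\right) \left(c + c\right) = \left(35 + c\right) 2 c = 2 c \left(35 + c\right)$)
$z{\left(X \right)} v{\left(2 - 1 \right)} = 2 \left(-60\right) \left(35 - 60\right) \frac{\left(2 - 1\right)^{2}}{6} = 2 \left(-60\right) \left(-25\right) \frac{\left(2 - 1\right)^{2}}{6} = 3000 \frac{1^{2}}{6} = 3000 \cdot \frac{1}{6} \cdot 1 = 3000 \cdot \frac{1}{6} = 500$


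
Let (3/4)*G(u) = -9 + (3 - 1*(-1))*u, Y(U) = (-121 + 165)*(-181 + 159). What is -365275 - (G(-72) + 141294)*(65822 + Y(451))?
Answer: -9138164167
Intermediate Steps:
Y(U) = -968 (Y(U) = 44*(-22) = -968)
G(u) = -12 + 16*u/3 (G(u) = 4*(-9 + (3 - 1*(-1))*u)/3 = 4*(-9 + (3 + 1)*u)/3 = 4*(-9 + 4*u)/3 = -12 + 16*u/3)
-365275 - (G(-72) + 141294)*(65822 + Y(451)) = -365275 - ((-12 + (16/3)*(-72)) + 141294)*(65822 - 968) = -365275 - ((-12 - 384) + 141294)*64854 = -365275 - (-396 + 141294)*64854 = -365275 - 140898*64854 = -365275 - 1*9137798892 = -365275 - 9137798892 = -9138164167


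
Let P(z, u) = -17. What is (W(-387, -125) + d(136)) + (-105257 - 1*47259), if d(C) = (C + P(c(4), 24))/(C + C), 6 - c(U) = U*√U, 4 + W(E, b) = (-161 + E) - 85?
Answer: -2450441/16 ≈ -1.5315e+5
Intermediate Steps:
W(E, b) = -250 + E (W(E, b) = -4 + ((-161 + E) - 85) = -4 + (-246 + E) = -250 + E)
c(U) = 6 - U^(3/2) (c(U) = 6 - U*√U = 6 - U^(3/2))
d(C) = (-17 + C)/(2*C) (d(C) = (C - 17)/(C + C) = (-17 + C)/((2*C)) = (-17 + C)*(1/(2*C)) = (-17 + C)/(2*C))
(W(-387, -125) + d(136)) + (-105257 - 1*47259) = ((-250 - 387) + (½)*(-17 + 136)/136) + (-105257 - 1*47259) = (-637 + (½)*(1/136)*119) + (-105257 - 47259) = (-637 + 7/16) - 152516 = -10185/16 - 152516 = -2450441/16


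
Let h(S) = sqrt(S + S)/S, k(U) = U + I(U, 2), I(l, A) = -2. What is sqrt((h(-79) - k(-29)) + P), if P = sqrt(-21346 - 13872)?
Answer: sqrt(193471 - 79*I*sqrt(158) + 6241*I*sqrt(35218))/79 ≈ 10.513 + 8.9177*I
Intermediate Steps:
k(U) = -2 + U (k(U) = U - 2 = -2 + U)
h(S) = sqrt(2)/sqrt(S) (h(S) = sqrt(2*S)/S = (sqrt(2)*sqrt(S))/S = sqrt(2)/sqrt(S))
P = I*sqrt(35218) (P = sqrt(-35218) = I*sqrt(35218) ≈ 187.66*I)
sqrt((h(-79) - k(-29)) + P) = sqrt((sqrt(2)/sqrt(-79) - (-2 - 29)) + I*sqrt(35218)) = sqrt((sqrt(2)*(-I*sqrt(79)/79) - 1*(-31)) + I*sqrt(35218)) = sqrt((-I*sqrt(158)/79 + 31) + I*sqrt(35218)) = sqrt((31 - I*sqrt(158)/79) + I*sqrt(35218)) = sqrt(31 + I*sqrt(35218) - I*sqrt(158)/79)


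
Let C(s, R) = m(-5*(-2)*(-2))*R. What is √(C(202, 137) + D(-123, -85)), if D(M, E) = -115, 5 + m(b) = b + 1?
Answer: I*√3403 ≈ 58.335*I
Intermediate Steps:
m(b) = -4 + b (m(b) = -5 + (b + 1) = -5 + (1 + b) = -4 + b)
C(s, R) = -24*R (C(s, R) = (-4 - 5*(-2)*(-2))*R = (-4 + 10*(-2))*R = (-4 - 20)*R = -24*R)
√(C(202, 137) + D(-123, -85)) = √(-24*137 - 115) = √(-3288 - 115) = √(-3403) = I*√3403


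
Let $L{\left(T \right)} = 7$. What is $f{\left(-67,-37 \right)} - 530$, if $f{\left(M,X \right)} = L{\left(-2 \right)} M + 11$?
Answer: $-988$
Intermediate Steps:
$f{\left(M,X \right)} = 11 + 7 M$ ($f{\left(M,X \right)} = 7 M + 11 = 11 + 7 M$)
$f{\left(-67,-37 \right)} - 530 = \left(11 + 7 \left(-67\right)\right) - 530 = \left(11 - 469\right) + \left(-1562 + 1032\right) = -458 - 530 = -988$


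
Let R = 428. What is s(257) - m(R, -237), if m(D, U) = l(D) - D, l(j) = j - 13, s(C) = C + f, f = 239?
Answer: 509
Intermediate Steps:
s(C) = 239 + C (s(C) = C + 239 = 239 + C)
l(j) = -13 + j
m(D, U) = -13 (m(D, U) = (-13 + D) - D = -13)
s(257) - m(R, -237) = (239 + 257) - 1*(-13) = 496 + 13 = 509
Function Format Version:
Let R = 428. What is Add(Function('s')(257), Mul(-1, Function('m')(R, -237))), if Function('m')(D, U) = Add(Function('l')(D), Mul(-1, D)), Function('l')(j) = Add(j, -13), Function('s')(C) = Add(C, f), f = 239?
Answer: 509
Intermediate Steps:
Function('s')(C) = Add(239, C) (Function('s')(C) = Add(C, 239) = Add(239, C))
Function('l')(j) = Add(-13, j)
Function('m')(D, U) = -13 (Function('m')(D, U) = Add(Add(-13, D), Mul(-1, D)) = -13)
Add(Function('s')(257), Mul(-1, Function('m')(R, -237))) = Add(Add(239, 257), Mul(-1, -13)) = Add(496, 13) = 509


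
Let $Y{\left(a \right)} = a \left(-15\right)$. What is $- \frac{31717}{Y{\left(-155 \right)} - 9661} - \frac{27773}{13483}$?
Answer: $\frac{31985369}{14130184} \approx 2.2636$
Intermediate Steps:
$Y{\left(a \right)} = - 15 a$
$- \frac{31717}{Y{\left(-155 \right)} - 9661} - \frac{27773}{13483} = - \frac{31717}{\left(-15\right) \left(-155\right) - 9661} - \frac{27773}{13483} = - \frac{31717}{2325 - 9661} - \frac{27773}{13483} = - \frac{31717}{-7336} - \frac{27773}{13483} = \left(-31717\right) \left(- \frac{1}{7336}\right) - \frac{27773}{13483} = \frac{4531}{1048} - \frac{27773}{13483} = \frac{31985369}{14130184}$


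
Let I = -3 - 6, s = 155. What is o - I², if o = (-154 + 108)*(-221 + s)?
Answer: 2955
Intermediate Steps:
I = -9
o = 3036 (o = (-154 + 108)*(-221 + 155) = -46*(-66) = 3036)
o - I² = 3036 - 1*(-9)² = 3036 - 1*81 = 3036 - 81 = 2955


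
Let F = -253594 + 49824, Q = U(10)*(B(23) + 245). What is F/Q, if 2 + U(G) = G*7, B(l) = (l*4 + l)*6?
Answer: -20377/6358 ≈ -3.2049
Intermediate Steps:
B(l) = 30*l (B(l) = (4*l + l)*6 = (5*l)*6 = 30*l)
U(G) = -2 + 7*G (U(G) = -2 + G*7 = -2 + 7*G)
Q = 63580 (Q = (-2 + 7*10)*(30*23 + 245) = (-2 + 70)*(690 + 245) = 68*935 = 63580)
F = -203770
F/Q = -203770/63580 = -203770*1/63580 = -20377/6358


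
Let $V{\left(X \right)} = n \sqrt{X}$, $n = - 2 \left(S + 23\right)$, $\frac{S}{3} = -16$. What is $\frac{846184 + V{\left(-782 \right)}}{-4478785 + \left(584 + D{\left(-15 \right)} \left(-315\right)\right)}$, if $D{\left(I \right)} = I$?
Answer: $- \frac{211546}{1118369} - \frac{25 i \sqrt{782}}{2236738} \approx -0.18916 - 0.00031256 i$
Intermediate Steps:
$S = -48$ ($S = 3 \left(-16\right) = -48$)
$n = 50$ ($n = - 2 \left(-48 + 23\right) = \left(-2\right) \left(-25\right) = 50$)
$V{\left(X \right)} = 50 \sqrt{X}$
$\frac{846184 + V{\left(-782 \right)}}{-4478785 + \left(584 + D{\left(-15 \right)} \left(-315\right)\right)} = \frac{846184 + 50 \sqrt{-782}}{-4478785 + \left(584 - -4725\right)} = \frac{846184 + 50 i \sqrt{782}}{-4478785 + \left(584 + 4725\right)} = \frac{846184 + 50 i \sqrt{782}}{-4478785 + 5309} = \frac{846184 + 50 i \sqrt{782}}{-4473476} = \left(846184 + 50 i \sqrt{782}\right) \left(- \frac{1}{4473476}\right) = - \frac{211546}{1118369} - \frac{25 i \sqrt{782}}{2236738}$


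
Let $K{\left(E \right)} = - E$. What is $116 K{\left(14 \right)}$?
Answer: $-1624$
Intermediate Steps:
$116 K{\left(14 \right)} = 116 \left(\left(-1\right) 14\right) = 116 \left(-14\right) = -1624$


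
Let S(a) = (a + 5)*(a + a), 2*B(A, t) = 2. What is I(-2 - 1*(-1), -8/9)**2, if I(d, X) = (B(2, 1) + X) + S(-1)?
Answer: 5041/81 ≈ 62.235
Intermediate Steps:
B(A, t) = 1 (B(A, t) = (1/2)*2 = 1)
S(a) = 2*a*(5 + a) (S(a) = (5 + a)*(2*a) = 2*a*(5 + a))
I(d, X) = -7 + X (I(d, X) = (1 + X) + 2*(-1)*(5 - 1) = (1 + X) + 2*(-1)*4 = (1 + X) - 8 = -7 + X)
I(-2 - 1*(-1), -8/9)**2 = (-7 - 8/9)**2 = (-71/9)**2 = 5041/81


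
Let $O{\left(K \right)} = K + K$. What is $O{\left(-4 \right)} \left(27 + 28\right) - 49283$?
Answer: $-49723$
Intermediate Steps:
$O{\left(K \right)} = 2 K$
$O{\left(-4 \right)} \left(27 + 28\right) - 49283 = 2 \left(-4\right) \left(27 + 28\right) - 49283 = \left(-8\right) 55 - 49283 = -440 - 49283 = -49723$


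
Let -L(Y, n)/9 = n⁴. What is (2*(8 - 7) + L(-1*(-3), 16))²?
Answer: 347889991684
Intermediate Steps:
L(Y, n) = -9*n⁴
(2*(8 - 7) + L(-1*(-3), 16))² = (2*(8 - 7) - 9*16⁴)² = (2*1 - 9*65536)² = (2 - 589824)² = (-589822)² = 347889991684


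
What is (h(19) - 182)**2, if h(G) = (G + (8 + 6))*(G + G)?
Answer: 1149184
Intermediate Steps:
h(G) = 2*G*(14 + G) (h(G) = (G + 14)*(2*G) = (14 + G)*(2*G) = 2*G*(14 + G))
(h(19) - 182)**2 = (2*19*(14 + 19) - 182)**2 = (2*19*33 - 182)**2 = (1254 - 182)**2 = 1072**2 = 1149184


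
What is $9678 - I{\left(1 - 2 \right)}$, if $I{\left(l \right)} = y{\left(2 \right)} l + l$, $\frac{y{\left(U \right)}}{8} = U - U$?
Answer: $9679$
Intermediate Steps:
$y{\left(U \right)} = 0$ ($y{\left(U \right)} = 8 \left(U - U\right) = 8 \cdot 0 = 0$)
$I{\left(l \right)} = l$ ($I{\left(l \right)} = 0 l + l = 0 + l = l$)
$9678 - I{\left(1 - 2 \right)} = 9678 - \left(1 - 2\right) = 9678 - -1 = 9678 + 1 = 9679$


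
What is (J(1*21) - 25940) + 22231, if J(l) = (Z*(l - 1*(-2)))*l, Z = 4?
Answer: -1777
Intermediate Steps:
J(l) = l*(8 + 4*l) (J(l) = (4*(l - 1*(-2)))*l = (4*(l + 2))*l = (4*(2 + l))*l = (8 + 4*l)*l = l*(8 + 4*l))
(J(1*21) - 25940) + 22231 = (4*(1*21)*(2 + 1*21) - 25940) + 22231 = (4*21*(2 + 21) - 25940) + 22231 = (4*21*23 - 25940) + 22231 = (1932 - 25940) + 22231 = -24008 + 22231 = -1777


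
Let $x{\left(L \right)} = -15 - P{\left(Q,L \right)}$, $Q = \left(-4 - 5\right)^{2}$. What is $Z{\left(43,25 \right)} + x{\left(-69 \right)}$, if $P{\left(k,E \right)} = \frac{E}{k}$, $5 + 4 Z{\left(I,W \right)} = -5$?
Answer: $- \frac{899}{54} \approx -16.648$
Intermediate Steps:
$Z{\left(I,W \right)} = - \frac{5}{2}$ ($Z{\left(I,W \right)} = - \frac{5}{4} + \frac{1}{4} \left(-5\right) = - \frac{5}{4} - \frac{5}{4} = - \frac{5}{2}$)
$Q = 81$ ($Q = \left(-9\right)^{2} = 81$)
$x{\left(L \right)} = -15 - \frac{L}{81}$
$Z{\left(43,25 \right)} + x{\left(-69 \right)} = - \frac{5}{2} - \frac{382}{27} = - \frac{899}{54}$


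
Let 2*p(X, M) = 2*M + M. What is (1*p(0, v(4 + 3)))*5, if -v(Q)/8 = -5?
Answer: 300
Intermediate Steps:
v(Q) = 40 (v(Q) = -8*(-5) = 40)
p(X, M) = 3*M/2 (p(X, M) = (2*M + M)/2 = (3*M)/2 = 3*M/2)
(1*p(0, v(4 + 3)))*5 = (1*((3/2)*40))*5 = (1*60)*5 = 60*5 = 300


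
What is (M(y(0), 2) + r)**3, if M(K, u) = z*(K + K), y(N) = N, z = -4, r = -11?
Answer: -1331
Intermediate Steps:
M(K, u) = -8*K (M(K, u) = -4*(K + K) = -8*K)
(M(y(0), 2) + r)**3 = (-8*0 - 11)**3 = (0 - 11)**3 = (-11)**3 = -1331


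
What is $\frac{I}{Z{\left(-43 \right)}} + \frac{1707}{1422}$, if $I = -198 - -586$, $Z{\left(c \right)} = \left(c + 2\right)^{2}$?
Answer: $\frac{1140401}{796794} \approx 1.4312$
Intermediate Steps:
$Z{\left(c \right)} = \left(2 + c\right)^{2}$
$I = 388$ ($I = -198 + 586 = 388$)
$\frac{I}{Z{\left(-43 \right)}} + \frac{1707}{1422} = \frac{388}{\left(2 - 43\right)^{2}} + \frac{1707}{1422} = \frac{388}{\left(-41\right)^{2}} + 1707 \cdot \frac{1}{1422} = \frac{388}{1681} + \frac{569}{474} = \frac{1140401}{796794}$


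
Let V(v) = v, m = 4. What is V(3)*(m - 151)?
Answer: -441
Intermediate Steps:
V(3)*(m - 151) = 3*(4 - 151) = 3*(-147) = -441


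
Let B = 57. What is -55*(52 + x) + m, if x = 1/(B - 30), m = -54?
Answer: -78733/27 ≈ -2916.0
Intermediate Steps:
x = 1/27 (x = 1/(57 - 30) = 1/27 ≈ 0.037037)
-55*(52 + x) + m = -55*(52 + 1/27) - 54 = -55*1405/27 - 54 = -77275/27 - 54 = -78733/27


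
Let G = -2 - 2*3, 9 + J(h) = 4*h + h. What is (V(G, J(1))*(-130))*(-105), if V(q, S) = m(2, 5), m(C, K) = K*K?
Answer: 341250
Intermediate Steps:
J(h) = -9 + 5*h (J(h) = -9 + (4*h + h) = -9 + 5*h)
m(C, K) = K²
G = -8 (G = -2 - 6 = -8)
V(q, S) = 25 (V(q, S) = 5² = 25)
(V(G, J(1))*(-130))*(-105) = (25*(-130))*(-105) = -3250*(-105) = 341250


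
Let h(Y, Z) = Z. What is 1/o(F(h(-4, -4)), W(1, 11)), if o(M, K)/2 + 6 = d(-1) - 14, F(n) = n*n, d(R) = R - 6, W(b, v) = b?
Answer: -1/54 ≈ -0.018519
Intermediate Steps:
d(R) = -6 + R
F(n) = n²
o(M, K) = -54 (o(M, K) = -12 + 2*((-6 - 1) - 14) = -12 + 2*(-7 - 14) = -12 + 2*(-21) = -12 - 42 = -54)
1/o(F(h(-4, -4)), W(1, 11)) = 1/(-54) = -1/54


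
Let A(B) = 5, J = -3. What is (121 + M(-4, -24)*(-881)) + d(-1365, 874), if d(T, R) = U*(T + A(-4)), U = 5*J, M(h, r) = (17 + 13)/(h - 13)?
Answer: 375287/17 ≈ 22076.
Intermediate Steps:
M(h, r) = 30/(-13 + h)
U = -15 (U = 5*(-3) = -15)
d(T, R) = -75 - 15*T (d(T, R) = -15*(T + 5) = -15*(5 + T) = -75 - 15*T)
(121 + M(-4, -24)*(-881)) + d(-1365, 874) = (121 + (30/(-13 - 4))*(-881)) + (-75 - 15*(-1365)) = (121 + (30/(-17))*(-881)) + (-75 + 20475) = (121 + (30*(-1/17))*(-881)) + 20400 = (121 - 30/17*(-881)) + 20400 = (121 + 26430/17) + 20400 = 28487/17 + 20400 = 375287/17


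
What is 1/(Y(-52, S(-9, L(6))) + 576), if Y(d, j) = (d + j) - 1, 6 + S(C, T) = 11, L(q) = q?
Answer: 1/528 ≈ 0.0018939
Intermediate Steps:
S(C, T) = 5 (S(C, T) = -6 + 11 = 5)
Y(d, j) = -1 + d + j
1/(Y(-52, S(-9, L(6))) + 576) = 1/((-1 - 52 + 5) + 576) = 1/(-48 + 576) = 1/528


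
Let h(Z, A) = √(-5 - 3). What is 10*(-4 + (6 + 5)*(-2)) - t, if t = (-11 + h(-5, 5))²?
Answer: -373 + 44*I*√2 ≈ -373.0 + 62.225*I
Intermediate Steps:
h(Z, A) = 2*I*√2 (h(Z, A) = √(-8) = 2*I*√2)
t = (-11 + 2*I*√2)² ≈ 113.0 - 62.225*I
10*(-4 + (6 + 5)*(-2)) - t = 10*(-4 + (6 + 5)*(-2)) - (113 - 44*I*√2) = 10*(-4 + 11*(-2)) + (-113 + 44*I*√2) = 10*(-4 - 22) + (-113 + 44*I*√2) = 10*(-26) + (-113 + 44*I*√2) = -260 + (-113 + 44*I*√2) = -373 + 44*I*√2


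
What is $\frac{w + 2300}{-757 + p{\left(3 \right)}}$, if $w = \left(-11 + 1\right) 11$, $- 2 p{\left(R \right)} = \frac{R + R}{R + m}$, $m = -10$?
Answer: $- \frac{7665}{2648} \approx -2.8946$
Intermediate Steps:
$p{\left(R \right)} = - \frac{R}{-10 + R}$ ($p{\left(R \right)} = - \frac{\left(R + R\right) \frac{1}{R - 10}}{2} = - \frac{2 R \frac{1}{-10 + R}}{2} = - \frac{R}{-10 + R}$)
$w = -110$ ($w = \left(-10\right) 11 = -110$)
$\frac{w + 2300}{-757 + p{\left(3 \right)}} = \frac{-110 + 2300}{-757 - \frac{3}{-10 + 3}} = \frac{2190}{-757 - \frac{3}{-7}} = \frac{2190}{-757 - 3 \left(- \frac{1}{7}\right)} = \frac{2190}{-757 + \frac{3}{7}} = \frac{2190}{- \frac{5296}{7}} = 2190 \left(- \frac{7}{5296}\right) = - \frac{7665}{2648}$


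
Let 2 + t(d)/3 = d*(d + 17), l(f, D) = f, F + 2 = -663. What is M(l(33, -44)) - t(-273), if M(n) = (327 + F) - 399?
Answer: -210395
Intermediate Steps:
F = -665 (F = -2 - 663 = -665)
t(d) = -6 + 3*d*(17 + d) (t(d) = -6 + 3*(d*(d + 17)) = -6 + 3*(d*(17 + d)) = -6 + 3*d*(17 + d))
M(n) = -737 (M(n) = (327 - 665) - 399 = -338 - 399 = -737)
M(l(33, -44)) - t(-273) = -737 - (-6 + 3*(-273)² + 51*(-273)) = -737 - (-6 + 3*74529 - 13923) = -737 - (-6 + 223587 - 13923) = -737 - 1*209658 = -737 - 209658 = -210395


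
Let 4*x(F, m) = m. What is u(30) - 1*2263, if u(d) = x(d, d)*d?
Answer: -2038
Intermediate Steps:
x(F, m) = m/4
u(d) = d**2/4 (u(d) = (d/4)*d = d**2/4)
u(30) - 1*2263 = (1/4)*30**2 - 1*2263 = (1/4)*900 - 2263 = 225 - 2263 = -2038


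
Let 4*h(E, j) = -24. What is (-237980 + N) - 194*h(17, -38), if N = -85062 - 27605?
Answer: -349483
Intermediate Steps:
h(E, j) = -6 (h(E, j) = (¼)*(-24) = -6)
N = -112667
(-237980 + N) - 194*h(17, -38) = (-237980 - 112667) - 194*(-6) = -350647 + 1164 = -349483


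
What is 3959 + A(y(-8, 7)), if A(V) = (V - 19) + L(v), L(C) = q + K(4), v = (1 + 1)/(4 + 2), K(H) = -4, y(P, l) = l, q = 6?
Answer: 3949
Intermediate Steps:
v = ⅓ (v = 2/6 = 2*(⅙) = ⅓ ≈ 0.33333)
L(C) = 2 (L(C) = 6 - 4 = 2)
A(V) = -17 + V (A(V) = (V - 19) + 2 = (-19 + V) + 2 = -17 + V)
3959 + A(y(-8, 7)) = 3959 + (-17 + 7) = 3959 - 10 = 3949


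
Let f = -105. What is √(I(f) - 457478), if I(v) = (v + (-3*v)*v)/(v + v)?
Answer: 2*I*√114330 ≈ 676.25*I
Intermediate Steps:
I(v) = (v - 3*v²)/(2*v) (I(v) = (v - 3*v²)/((2*v)) = (v - 3*v²)*(1/(2*v)) = (v - 3*v²)/(2*v))
√(I(f) - 457478) = √((½ - 3/2*(-105)) - 457478) = √((½ + 315/2) - 457478) = √(158 - 457478) = √(-457320) = 2*I*√114330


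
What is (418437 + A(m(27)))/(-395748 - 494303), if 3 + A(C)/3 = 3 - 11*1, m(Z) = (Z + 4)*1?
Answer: -418404/890051 ≈ -0.47009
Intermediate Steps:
m(Z) = 4 + Z (m(Z) = (4 + Z)*1 = 4 + Z)
A(C) = -33 (A(C) = -9 + 3*(3 - 11*1) = -9 + 3*(3 - 11) = -9 + 3*(-8) = -9 - 24 = -33)
(418437 + A(m(27)))/(-395748 - 494303) = (418437 - 33)/(-395748 - 494303) = 418404/(-890051) = 418404*(-1/890051) = -418404/890051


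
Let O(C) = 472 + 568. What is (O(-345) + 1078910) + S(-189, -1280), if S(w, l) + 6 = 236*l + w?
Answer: 777675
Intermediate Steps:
S(w, l) = -6 + w + 236*l (S(w, l) = -6 + (236*l + w) = -6 + (w + 236*l) = -6 + w + 236*l)
O(C) = 1040
(O(-345) + 1078910) + S(-189, -1280) = (1040 + 1078910) + (-6 - 189 + 236*(-1280)) = 1079950 + (-6 - 189 - 302080) = 1079950 - 302275 = 777675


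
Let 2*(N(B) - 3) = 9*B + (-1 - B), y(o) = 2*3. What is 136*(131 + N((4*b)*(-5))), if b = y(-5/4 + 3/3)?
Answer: -47124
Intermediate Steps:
y(o) = 6
b = 6
N(B) = 5/2 + 4*B (N(B) = 3 + (9*B + (-1 - B))/2 = 3 + (-1 + 8*B)/2 = 3 + (-½ + 4*B) = 5/2 + 4*B)
136*(131 + N((4*b)*(-5))) = 136*(131 + (5/2 + 4*((4*6)*(-5)))) = 136*(131 + (5/2 + 4*(24*(-5)))) = 136*(131 + (5/2 + 4*(-120))) = 136*(131 + (5/2 - 480)) = 136*(131 - 955/2) = 136*(-693/2) = -47124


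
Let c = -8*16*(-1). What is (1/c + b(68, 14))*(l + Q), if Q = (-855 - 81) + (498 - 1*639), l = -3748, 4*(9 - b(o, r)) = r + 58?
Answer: 5553575/128 ≈ 43387.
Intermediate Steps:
c = 128 (c = -128*(-1) = 128)
b(o, r) = -11/2 - r/4 (b(o, r) = 9 - (r + 58)/4 = 9 - (58 + r)/4 = 9 + (-29/2 - r/4) = -11/2 - r/4)
Q = -1077 (Q = -936 + (498 - 639) = -936 - 141 = -1077)
(1/c + b(68, 14))*(l + Q) = (1/128 + (-11/2 - 1/4*14))*(-3748 - 1077) = (1/128 + (-11/2 - 7/2))*(-4825) = (1/128 - 9)*(-4825) = -1151/128*(-4825) = 5553575/128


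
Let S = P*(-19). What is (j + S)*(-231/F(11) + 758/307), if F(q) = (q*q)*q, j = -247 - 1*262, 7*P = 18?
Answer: -30271205/23639 ≈ -1280.6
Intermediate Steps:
P = 18/7 (P = (⅐)*18 = 18/7 ≈ 2.5714)
S = -342/7 (S = (18/7)*(-19) = -342/7 ≈ -48.857)
j = -509 (j = -247 - 262 = -509)
F(q) = q³ (F(q) = q²*q = q³)
(j + S)*(-231/F(11) + 758/307) = (-509 - 342/7)*(-231/(11³) + 758/307) = -3905*(-231/1331 + 758*(1/307))/7 = -3905*(-231*1/1331 + 758/307)/7 = -3905*(-21/121 + 758/307)/7 = -3905/7*85271/37147 = -30271205/23639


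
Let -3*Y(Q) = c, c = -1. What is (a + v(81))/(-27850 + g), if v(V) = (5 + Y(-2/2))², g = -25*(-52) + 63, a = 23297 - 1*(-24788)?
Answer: -433021/238383 ≈ -1.8165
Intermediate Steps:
a = 48085 (a = 23297 + 24788 = 48085)
g = 1363 (g = 1300 + 63 = 1363)
Y(Q) = ⅓ (Y(Q) = -⅓*(-1) = ⅓)
v(V) = 256/9 (v(V) = (5 + ⅓)² = (16/3)² = 256/9)
(a + v(81))/(-27850 + g) = (48085 + 256/9)/(-27850 + 1363) = (433021/9)/(-26487) = (433021/9)*(-1/26487) = -433021/238383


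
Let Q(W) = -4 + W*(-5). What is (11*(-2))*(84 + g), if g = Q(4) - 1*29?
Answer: -682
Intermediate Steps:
Q(W) = -4 - 5*W
g = -53 (g = (-4 - 5*4) - 1*29 = (-4 - 20) - 29 = -24 - 29 = -53)
(11*(-2))*(84 + g) = (11*(-2))*(84 - 53) = -22*31 = -682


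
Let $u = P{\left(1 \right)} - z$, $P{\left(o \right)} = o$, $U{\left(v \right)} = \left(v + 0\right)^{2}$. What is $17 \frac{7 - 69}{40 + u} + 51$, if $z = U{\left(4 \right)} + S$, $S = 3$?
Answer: $\frac{34}{11} \approx 3.0909$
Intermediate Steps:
$U{\left(v \right)} = v^{2}$
$z = 19$ ($z = 4^{2} + 3 = 16 + 3 = 19$)
$u = -18$ ($u = 1 - 19 = -18$)
$17 \frac{7 - 69}{40 + u} + 51 = 17 \frac{7 - 69}{40 - 18} + 51 = 17 \left(- \frac{62}{22}\right) + 51 = 17 \left(\left(-62\right) \frac{1}{22}\right) + 51 = 17 \left(- \frac{31}{11}\right) + 51 = - \frac{527}{11} + 51 = \frac{34}{11}$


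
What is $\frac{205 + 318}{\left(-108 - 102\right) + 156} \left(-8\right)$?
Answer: $\frac{2092}{27} \approx 77.481$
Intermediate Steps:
$\frac{205 + 318}{\left(-108 - 102\right) + 156} \left(-8\right) = \frac{523}{-210 + 156} \left(-8\right) = \frac{523}{-54} \left(-8\right) = 523 \left(- \frac{1}{54}\right) \left(-8\right) = \left(- \frac{523}{54}\right) \left(-8\right) = \frac{2092}{27}$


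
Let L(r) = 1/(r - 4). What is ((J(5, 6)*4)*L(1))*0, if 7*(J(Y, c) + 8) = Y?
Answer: 0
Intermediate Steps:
J(Y, c) = -8 + Y/7
L(r) = 1/(-4 + r)
((J(5, 6)*4)*L(1))*0 = (((-8 + (⅐)*5)*4)/(-4 + 1))*0 = (((-8 + 5/7)*4)/(-3))*0 = (-51/7*4*(-⅓))*0 = -204/7*(-⅓)*0 = (68/7)*0 = 0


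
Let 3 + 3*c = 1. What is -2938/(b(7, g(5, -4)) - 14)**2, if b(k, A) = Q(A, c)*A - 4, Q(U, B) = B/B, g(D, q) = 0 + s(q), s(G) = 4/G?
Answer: -2938/361 ≈ -8.1385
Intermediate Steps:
c = -2/3 (c = -1 + (1/3)*1 = -1 + 1/3 = -2/3 ≈ -0.66667)
g(D, q) = 4/q (g(D, q) = 0 + 4/q = 4/q)
Q(U, B) = 1
b(k, A) = -4 + A (b(k, A) = 1*A - 4 = A - 4 = -4 + A)
-2938/(b(7, g(5, -4)) - 14)**2 = -2938/((-4 + 4/(-4)) - 14)**2 = -2938/((-4 + 4*(-1/4)) - 14)**2 = -2938/((-4 - 1) - 14)**2 = -2938/(-5 - 14)**2 = -2938/((-19)**2) = -2938/361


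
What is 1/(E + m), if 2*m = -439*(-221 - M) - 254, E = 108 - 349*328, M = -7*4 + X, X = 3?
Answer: -1/71469 ≈ -1.3992e-5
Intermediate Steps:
M = -25 (M = -7*4 + 3 = -28 + 3 = -25)
E = -114364 (E = 108 - 114472 = -114364)
m = 42895 (m = (-439*(-221 - 1*(-25)) - 254)/2 = (-439*(-221 + 25) - 254)/2 = (-439*(-196) - 254)/2 = (86044 - 254)/2 = (1/2)*85790 = 42895)
1/(E + m) = 1/(-114364 + 42895) = 1/(-71469) = -1/71469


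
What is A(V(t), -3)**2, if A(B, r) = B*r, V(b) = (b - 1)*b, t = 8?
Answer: 28224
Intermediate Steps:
V(b) = b*(-1 + b) (V(b) = (-1 + b)*b = b*(-1 + b))
A(V(t), -3)**2 = ((8*(-1 + 8))*(-3))**2 = ((8*7)*(-3))**2 = (56*(-3))**2 = (-168)**2 = 28224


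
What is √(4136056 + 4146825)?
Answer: √8282881 ≈ 2878.0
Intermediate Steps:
√(4136056 + 4146825) = √8282881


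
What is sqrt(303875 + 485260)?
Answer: sqrt(789135) ≈ 888.33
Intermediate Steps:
sqrt(303875 + 485260) = sqrt(789135)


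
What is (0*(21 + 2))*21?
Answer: 0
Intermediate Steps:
(0*(21 + 2))*21 = (0*23)*21 = 0*21 = 0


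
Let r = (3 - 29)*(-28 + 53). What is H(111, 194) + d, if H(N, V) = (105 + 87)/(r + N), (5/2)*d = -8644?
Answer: -9319192/2695 ≈ -3458.0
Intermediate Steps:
d = -17288/5 (d = (⅖)*(-8644) = -17288/5 ≈ -3457.6)
r = -650 (r = -26*25 = -650)
H(N, V) = 192/(-650 + N) (H(N, V) = (105 + 87)/(-650 + N) = 192/(-650 + N))
H(111, 194) + d = 192/(-650 + 111) - 17288/5 = 192/(-539) - 17288/5 = 192*(-1/539) - 17288/5 = -192/539 - 17288/5 = -9319192/2695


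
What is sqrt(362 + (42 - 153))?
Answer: sqrt(251) ≈ 15.843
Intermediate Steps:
sqrt(362 + (42 - 153)) = sqrt(362 - 111) = sqrt(251)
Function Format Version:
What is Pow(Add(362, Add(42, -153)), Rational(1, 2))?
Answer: Pow(251, Rational(1, 2)) ≈ 15.843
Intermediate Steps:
Pow(Add(362, Add(42, -153)), Rational(1, 2)) = Pow(Add(362, -111), Rational(1, 2)) = Pow(251, Rational(1, 2))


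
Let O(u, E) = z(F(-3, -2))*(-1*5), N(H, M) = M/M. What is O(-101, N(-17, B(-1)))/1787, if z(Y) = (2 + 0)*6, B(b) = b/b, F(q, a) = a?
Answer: -60/1787 ≈ -0.033576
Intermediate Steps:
B(b) = 1
z(Y) = 12 (z(Y) = 2*6 = 12)
N(H, M) = 1
O(u, E) = -60 (O(u, E) = 12*(-1*5) = 12*(-5) = -60)
O(-101, N(-17, B(-1)))/1787 = -60/1787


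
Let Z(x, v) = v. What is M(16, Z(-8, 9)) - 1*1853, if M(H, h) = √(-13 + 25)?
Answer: -1853 + 2*√3 ≈ -1849.5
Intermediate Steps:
M(H, h) = 2*√3 (M(H, h) = √12 = 2*√3)
M(16, Z(-8, 9)) - 1*1853 = 2*√3 - 1*1853 = 2*√3 - 1853 = -1853 + 2*√3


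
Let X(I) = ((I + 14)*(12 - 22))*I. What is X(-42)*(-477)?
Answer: 5609520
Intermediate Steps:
X(I) = I*(-140 - 10*I) (X(I) = ((14 + I)*(-10))*I = (-140 - 10*I)*I = I*(-140 - 10*I))
X(-42)*(-477) = -10*(-42)*(14 - 42)*(-477) = -10*(-42)*(-28)*(-477) = -11760*(-477) = 5609520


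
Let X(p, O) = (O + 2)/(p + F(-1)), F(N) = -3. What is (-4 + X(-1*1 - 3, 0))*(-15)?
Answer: 450/7 ≈ 64.286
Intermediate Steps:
X(p, O) = (2 + O)/(-3 + p) (X(p, O) = (O + 2)/(p - 3) = (2 + O)/(-3 + p))
(-4 + X(-1*1 - 3, 0))*(-15) = (-4 + (2 + 0)/(-3 + (-1*1 - 3)))*(-15) = (-4 + 2/(-3 + (-1 - 3)))*(-15) = (-4 + 2/(-3 - 4))*(-15) = (-4 + 2/(-7))*(-15) = (-4 - ⅐*2)*(-15) = (-4 - 2/7)*(-15) = -30/7*(-15) = 450/7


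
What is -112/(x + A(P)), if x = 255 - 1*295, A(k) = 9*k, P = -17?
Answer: 112/193 ≈ 0.58031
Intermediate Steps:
x = -40 (x = 255 - 295 = -40)
-112/(x + A(P)) = -112/(-40 + 9*(-17)) = -112/(-40 - 153) = -112/(-193) = -112*(-1/193) = 112/193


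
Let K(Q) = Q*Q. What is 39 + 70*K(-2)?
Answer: 319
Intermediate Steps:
K(Q) = Q²
39 + 70*K(-2) = 39 + 70*(-2)² = 39 + 70*4 = 39 + 280 = 319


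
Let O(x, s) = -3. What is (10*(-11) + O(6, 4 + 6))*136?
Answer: -15368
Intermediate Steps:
(10*(-11) + O(6, 4 + 6))*136 = (10*(-11) - 3)*136 = (-110 - 3)*136 = -113*136 = -15368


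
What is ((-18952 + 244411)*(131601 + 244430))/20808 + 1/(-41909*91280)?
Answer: 4504448844902441601/1105556067280 ≈ 4.0744e+6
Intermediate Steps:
((-18952 + 244411)*(131601 + 244430))/20808 + 1/(-41909*91280) = (225459*376031)*(1/20808) - 1/41909*1/91280 = 84779573229*(1/20808) - 1/3825453520 = 9419952581/2312 - 1/3825453520 = 4504448844902441601/1105556067280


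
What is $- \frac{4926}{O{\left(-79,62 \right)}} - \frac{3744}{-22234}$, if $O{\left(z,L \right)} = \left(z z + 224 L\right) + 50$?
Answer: $- \frac{16987254}{224329943} \approx -0.075724$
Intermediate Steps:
$O{\left(z,L \right)} = 50 + z^{2} + 224 L$ ($O{\left(z,L \right)} = \left(z^{2} + 224 L\right) + 50 = 50 + z^{2} + 224 L$)
$- \frac{4926}{O{\left(-79,62 \right)}} - \frac{3744}{-22234} = - \frac{4926}{50 + \left(-79\right)^{2} + 224 \cdot 62} - \frac{3744}{-22234} = - \frac{4926}{50 + 6241 + 13888} - - \frac{1872}{11117} = - \frac{4926}{20179} + \frac{1872}{11117} = - \frac{16987254}{224329943}$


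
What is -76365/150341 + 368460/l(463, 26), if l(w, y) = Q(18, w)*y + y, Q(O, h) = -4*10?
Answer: -9245346495/25407629 ≈ -363.88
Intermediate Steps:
Q(O, h) = -40
l(w, y) = -39*y (l(w, y) = -40*y + y = -39*y)
-76365/150341 + 368460/l(463, 26) = -76365/150341 + 368460/((-39*26)) = -76365*1/150341 + 368460/(-1014) = -76365/150341 + 368460*(-1/1014) = -76365/150341 - 61410/169 = -9245346495/25407629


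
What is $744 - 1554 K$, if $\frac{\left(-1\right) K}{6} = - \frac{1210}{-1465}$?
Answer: $\frac{2474400}{293} \approx 8445.0$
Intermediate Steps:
$K = - \frac{1452}{293}$ ($K = - 6 \left(- \frac{1210}{-1465}\right) = - 6 \left(\left(-1210\right) \left(- \frac{1}{1465}\right)\right) = \left(-6\right) \frac{242}{293} = - \frac{1452}{293} \approx -4.9556$)
$744 - 1554 K = 744 - - \frac{2256408}{293} = 744 + \frac{2256408}{293} = \frac{2474400}{293}$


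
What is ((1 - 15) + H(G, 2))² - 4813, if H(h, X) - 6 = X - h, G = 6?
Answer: -4669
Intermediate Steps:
H(h, X) = 6 + X - h (H(h, X) = 6 + (X - h) = 6 + X - h)
((1 - 15) + H(G, 2))² - 4813 = ((1 - 15) + (6 + 2 - 1*6))² - 4813 = (-14 + (6 + 2 - 6))² - 4813 = (-14 + 2)² - 4813 = (-12)² - 4813 = 144 - 4813 = -4669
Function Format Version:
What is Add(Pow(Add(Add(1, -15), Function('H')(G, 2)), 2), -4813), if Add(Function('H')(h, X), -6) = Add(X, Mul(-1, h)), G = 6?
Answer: -4669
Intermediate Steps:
Function('H')(h, X) = Add(6, X, Mul(-1, h)) (Function('H')(h, X) = Add(6, Add(X, Mul(-1, h))) = Add(6, X, Mul(-1, h)))
Add(Pow(Add(Add(1, -15), Function('H')(G, 2)), 2), -4813) = Add(Pow(Add(Add(1, -15), Add(6, 2, Mul(-1, 6))), 2), -4813) = Add(Pow(Add(-14, Add(6, 2, -6)), 2), -4813) = Add(Pow(Add(-14, 2), 2), -4813) = Add(Pow(-12, 2), -4813) = Add(144, -4813) = -4669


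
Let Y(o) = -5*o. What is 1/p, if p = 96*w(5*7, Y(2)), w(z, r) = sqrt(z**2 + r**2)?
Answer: sqrt(53)/25440 ≈ 0.00028617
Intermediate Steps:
w(z, r) = sqrt(r**2 + z**2)
p = 480*sqrt(53) (p = 96*sqrt((-5*2)**2 + (5*7)**2) = 96*sqrt((-10)**2 + 35**2) = 96*sqrt(100 + 1225) = 96*sqrt(1325) = 96*(5*sqrt(53)) = 480*sqrt(53) ≈ 3494.5)
1/p = 1/(480*sqrt(53)) = sqrt(53)/25440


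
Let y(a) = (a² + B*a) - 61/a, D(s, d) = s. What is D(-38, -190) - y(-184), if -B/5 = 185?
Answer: -37553357/184 ≈ -2.0409e+5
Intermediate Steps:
B = -925 (B = -5*185 = -925)
y(a) = a² - 925*a - 61/a (y(a) = (a² - 925*a) - 61/a = a² - 925*a - 61/a)
D(-38, -190) - y(-184) = -38 - (-61 + (-184)²*(-925 - 184))/(-184) = -38 - (-1)*(-61 + 33856*(-1109))/184 = -38 - (-1)*(-61 - 37546304)/184 = -38 - (-1)*(-37546365)/184 = -38 - 1*37546365/184 = -38 - 37546365/184 = -37553357/184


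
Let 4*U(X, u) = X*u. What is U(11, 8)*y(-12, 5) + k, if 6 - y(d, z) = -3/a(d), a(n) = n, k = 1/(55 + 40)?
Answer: 24037/190 ≈ 126.51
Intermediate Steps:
k = 1/95 ≈ 0.010526
U(X, u) = X*u/4 (U(X, u) = (X*u)/4 = X*u/4)
y(d, z) = 6 + 3/d (y(d, z) = 6 - (-3)/d = 6 + 3/d)
U(11, 8)*y(-12, 5) + k = ((1/4)*11*8)*(6 + 3/(-12)) + 1/95 = 22*(6 + 3*(-1/12)) + 1/95 = 22*(6 - 1/4) + 1/95 = 22*(23/4) + 1/95 = 253/2 + 1/95 = 24037/190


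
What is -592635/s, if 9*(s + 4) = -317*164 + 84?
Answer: 1066743/10388 ≈ 102.69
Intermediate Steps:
s = -51940/9 (s = -4 + (-317*164 + 84)/9 = -4 + (-51988 + 84)/9 = -4 + (⅑)*(-51904) = -4 - 51904/9 = -51940/9 ≈ -5771.1)
-592635/s = -592635/(-51940/9) = -592635*(-9/51940) = 1066743/10388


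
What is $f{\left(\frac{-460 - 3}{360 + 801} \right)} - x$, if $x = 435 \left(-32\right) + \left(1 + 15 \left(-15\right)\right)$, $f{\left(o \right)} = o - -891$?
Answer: $\frac{17455172}{1161} \approx 15035.0$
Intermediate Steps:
$f{\left(o \right)} = 891 + o$ ($f{\left(o \right)} = o + 891 = 891 + o$)
$x = -14144$ ($x = -13920 + \left(1 - 225\right) = -13920 - 224 = -14144$)
$f{\left(\frac{-460 - 3}{360 + 801} \right)} - x = \left(891 + \frac{-460 - 3}{360 + 801}\right) - -14144 = \left(891 - \frac{463}{1161}\right) + 14144 = \frac{1033988}{1161} + 14144 = \frac{17455172}{1161}$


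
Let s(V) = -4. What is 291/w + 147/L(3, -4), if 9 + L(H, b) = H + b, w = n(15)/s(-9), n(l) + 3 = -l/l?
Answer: 2763/10 ≈ 276.30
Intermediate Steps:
n(l) = -4 (n(l) = -3 - l/l = -3 - 1*1 = -3 - 1 = -4)
w = 1 (w = -4/(-4) = -4*(-¼) = 1)
L(H, b) = -9 + H + b (L(H, b) = -9 + (H + b) = -9 + H + b)
291/w + 147/L(3, -4) = 291/1 + 147/(-9 + 3 - 4) = 291*1 + 147/(-10) = 291 + 147*(-⅒) = 291 - 147/10 = 2763/10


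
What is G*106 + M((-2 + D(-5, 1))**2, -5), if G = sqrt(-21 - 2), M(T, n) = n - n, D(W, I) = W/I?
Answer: 106*I*sqrt(23) ≈ 508.36*I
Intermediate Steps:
M(T, n) = 0
G = I*sqrt(23) (G = sqrt(-23) = I*sqrt(23) ≈ 4.7958*I)
G*106 + M((-2 + D(-5, 1))**2, -5) = (I*sqrt(23))*106 + 0 = 106*I*sqrt(23) + 0 = 106*I*sqrt(23)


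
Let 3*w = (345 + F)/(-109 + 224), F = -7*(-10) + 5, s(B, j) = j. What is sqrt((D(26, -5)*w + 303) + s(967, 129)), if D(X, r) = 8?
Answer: 4*sqrt(14605)/23 ≈ 21.018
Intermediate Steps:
F = 75 (F = 70 + 5 = 75)
w = 28/23 (w = ((345 + 75)/(-109 + 224))/3 = (420/115)/3 = (420*(1/115))/3 = (1/3)*(84/23) = 28/23 ≈ 1.2174)
sqrt((D(26, -5)*w + 303) + s(967, 129)) = sqrt((8*(28/23) + 303) + 129) = sqrt((224/23 + 303) + 129) = sqrt(7193/23 + 129) = sqrt(10160/23) = 4*sqrt(14605)/23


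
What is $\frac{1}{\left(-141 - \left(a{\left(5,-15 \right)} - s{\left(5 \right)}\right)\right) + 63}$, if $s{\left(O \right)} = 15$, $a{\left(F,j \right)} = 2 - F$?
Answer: $- \frac{1}{60} \approx -0.016667$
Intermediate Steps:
$\frac{1}{\left(-141 - \left(a{\left(5,-15 \right)} - s{\left(5 \right)}\right)\right) + 63} = \frac{1}{\left(-141 - \left(\left(2 - 5\right) - 15\right)\right) + 63} = \frac{1}{\left(-141 - \left(-3 - 15\right)\right) + 63} = \frac{1}{\left(-141 - -18\right) + 63} = \frac{1}{\left(-141 + 18\right) + 63} = \frac{1}{-123 + 63} = \frac{1}{-60} = - \frac{1}{60}$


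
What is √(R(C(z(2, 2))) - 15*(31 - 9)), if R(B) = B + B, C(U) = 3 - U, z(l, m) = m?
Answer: 2*I*√82 ≈ 18.111*I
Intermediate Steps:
R(B) = 2*B
√(R(C(z(2, 2))) - 15*(31 - 9)) = √(2*(3 - 1*2) - 15*(31 - 9)) = √(2*(3 - 2) - 15*22) = √(2*1 - 330) = √(2 - 330) = √(-328) = 2*I*√82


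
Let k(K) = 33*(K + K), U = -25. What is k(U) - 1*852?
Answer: -2502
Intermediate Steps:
k(K) = 66*K (k(K) = 33*(2*K) = 66*K)
k(U) - 1*852 = 66*(-25) - 1*852 = -1650 - 852 = -2502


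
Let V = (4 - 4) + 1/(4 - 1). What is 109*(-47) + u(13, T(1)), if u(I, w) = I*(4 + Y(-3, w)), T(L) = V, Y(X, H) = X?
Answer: -5110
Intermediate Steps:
V = ⅓ (V = 0 + 1/3 = 0 + ⅓ = ⅓ ≈ 0.33333)
T(L) = ⅓
u(I, w) = I (u(I, w) = I*(4 - 3) = I*1 = I)
109*(-47) + u(13, T(1)) = 109*(-47) + 13 = -5123 + 13 = -5110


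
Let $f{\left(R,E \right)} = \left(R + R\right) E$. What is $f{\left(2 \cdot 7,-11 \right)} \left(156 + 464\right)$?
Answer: $-190960$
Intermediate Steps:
$f{\left(R,E \right)} = 2 E R$ ($f{\left(R,E \right)} = 2 R E = 2 E R$)
$f{\left(2 \cdot 7,-11 \right)} \left(156 + 464\right) = 2 \left(-11\right) 2 \cdot 7 \left(156 + 464\right) = 2 \left(-11\right) 14 \cdot 620 = \left(-308\right) 620 = -190960$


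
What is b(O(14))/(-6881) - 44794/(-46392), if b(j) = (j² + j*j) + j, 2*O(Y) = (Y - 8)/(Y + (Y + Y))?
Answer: 7551481309/7820972124 ≈ 0.96554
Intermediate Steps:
O(Y) = (-8 + Y)/(6*Y) (O(Y) = ((Y - 8)/(Y + (Y + Y)))/2 = ((-8 + Y)/(Y + 2*Y))/2 = ((-8 + Y)/((3*Y)))/2 = ((-8 + Y)*(1/(3*Y)))/2 = ((-8 + Y)/(3*Y))/2 = (-8 + Y)/(6*Y))
b(j) = j + 2*j² (b(j) = (j² + j²) + j = 2*j² + j = j + 2*j²)
b(O(14))/(-6881) - 44794/(-46392) = (((⅙)*(-8 + 14)/14)*(1 + 2*((⅙)*(-8 + 14)/14)))/(-6881) - 44794/(-46392) = (((⅙)*(1/14)*6)*(1 + 2*((⅙)*(1/14)*6)))*(-1/6881) - 44794*(-1/46392) = ((1 + 2*(1/14))/14)*(-1/6881) + 22397/23196 = ((1 + ⅐)/14)*(-1/6881) + 22397/23196 = ((1/14)*(8/7))*(-1/6881) + 22397/23196 = (4/49)*(-1/6881) + 22397/23196 = -4/337169 + 22397/23196 = 7551481309/7820972124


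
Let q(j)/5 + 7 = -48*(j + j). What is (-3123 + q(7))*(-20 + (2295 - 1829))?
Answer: -2907028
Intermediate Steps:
q(j) = -35 - 480*j (q(j) = -35 + 5*(-48*(j + j)) = -35 + 5*(-96*j) = -35 - 480*j)
(-3123 + q(7))*(-20 + (2295 - 1829)) = (-3123 + (-35 - 480*7))*(-20 + (2295 - 1829)) = (-3123 + (-35 - 3360))*(-20 + 466) = (-3123 - 3395)*446 = -6518*446 = -2907028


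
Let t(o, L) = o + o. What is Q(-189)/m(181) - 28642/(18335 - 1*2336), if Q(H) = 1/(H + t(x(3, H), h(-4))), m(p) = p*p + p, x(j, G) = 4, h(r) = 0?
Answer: -170777998283/95394069498 ≈ -1.7902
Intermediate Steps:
m(p) = p + p**2 (m(p) = p**2 + p = p + p**2)
t(o, L) = 2*o
Q(H) = 1/(8 + H) (Q(H) = 1/(H + 2*4) = 1/(H + 8) = 1/(8 + H))
Q(-189)/m(181) - 28642/(18335 - 1*2336) = 1/((8 - 189)*((181*(1 + 181)))) - 28642/(18335 - 1*2336) = 1/((-181)*((181*182))) - 28642/(18335 - 2336) = -1/181/32942 - 28642/15999 = -1/181*1/32942 - 28642*1/15999 = -1/5962502 - 28642/15999 = -170777998283/95394069498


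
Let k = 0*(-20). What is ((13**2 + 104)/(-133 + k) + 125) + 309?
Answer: 8207/19 ≈ 431.95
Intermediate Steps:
k = 0
((13**2 + 104)/(-133 + k) + 125) + 309 = ((13**2 + 104)/(-133 + 0) + 125) + 309 = ((169 + 104)/(-133) + 125) + 309 = (273*(-1/133) + 125) + 309 = (-39/19 + 125) + 309 = 2336/19 + 309 = 8207/19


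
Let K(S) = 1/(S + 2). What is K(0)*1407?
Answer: 1407/2 ≈ 703.50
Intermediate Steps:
K(S) = 1/(2 + S)
K(0)*1407 = 1407/(2 + 0) = 1407/2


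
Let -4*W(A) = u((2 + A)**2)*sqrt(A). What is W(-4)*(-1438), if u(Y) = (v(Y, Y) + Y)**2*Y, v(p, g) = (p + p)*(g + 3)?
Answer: 10353600*I ≈ 1.0354e+7*I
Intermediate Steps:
v(p, g) = 2*p*(3 + g) (v(p, g) = (2*p)*(3 + g) = 2*p*(3 + g))
u(Y) = Y*(Y + 2*Y*(3 + Y))**2 (u(Y) = (2*Y*(3 + Y) + Y)**2*Y = (Y + 2*Y*(3 + Y))**2*Y = Y*(Y + 2*Y*(3 + Y))**2)
W(A) = -sqrt(A)*(2 + A)**6*(7 + 2*(2 + A)**2)**2/4 (W(A) = -((2 + A)**2)**3*(7 + 2*(2 + A)**2)**2*sqrt(A)/4 = -(2 + A)**6*(7 + 2*(2 + A)**2)**2*sqrt(A)/4 = -sqrt(A)*(2 + A)**6*(7 + 2*(2 + A)**2)**2/4)
W(-4)*(-1438) = -sqrt(-4)*(2 - 4)**6*(7 + 2*(2 - 4)**2)**2/4*(-1438) = -1/4*2*I*(-2)**6*(7 + 2*(-2)**2)**2*(-1438) = -1/4*2*I*64*(7 + 2*4)**2*(-1438) = -1/4*2*I*64*(7 + 8)**2*(-1438) = -1/4*2*I*64*15**2*(-1438) = -1/4*2*I*64*225*(-1438) = -7200*I*(-1438) = 10353600*I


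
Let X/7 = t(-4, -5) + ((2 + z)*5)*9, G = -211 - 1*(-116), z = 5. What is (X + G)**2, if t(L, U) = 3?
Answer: 4541161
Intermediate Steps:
G = -95 (G = -211 + 116 = -95)
X = 2226 (X = 7*(3 + ((2 + 5)*5)*9) = 7*(3 + (7*5)*9) = 7*(3 + 35*9) = 7*(3 + 315) = 7*318 = 2226)
(X + G)**2 = (2226 - 95)**2 = 2131**2 = 4541161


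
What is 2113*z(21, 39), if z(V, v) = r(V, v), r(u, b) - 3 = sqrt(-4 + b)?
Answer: 6339 + 2113*sqrt(35) ≈ 18840.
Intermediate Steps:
r(u, b) = 3 + sqrt(-4 + b)
z(V, v) = 3 + sqrt(-4 + v)
2113*z(21, 39) = 2113*(3 + sqrt(-4 + 39)) = 2113*(3 + sqrt(35)) = 6339 + 2113*sqrt(35)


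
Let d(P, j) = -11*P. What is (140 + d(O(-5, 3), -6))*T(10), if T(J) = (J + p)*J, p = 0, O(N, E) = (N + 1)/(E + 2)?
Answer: 14880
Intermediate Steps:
O(N, E) = (1 + N)/(2 + E)
T(J) = J² (T(J) = (J + 0)*J = J*J = J²)
(140 + d(O(-5, 3), -6))*T(10) = (140 - 11*(1 - 5)/(2 + 3))*10² = (140 - 11*(-4)/5)*100 = (140 - 11*(-⅘))*100 = (140 + 44/5)*100 = (744/5)*100 = 14880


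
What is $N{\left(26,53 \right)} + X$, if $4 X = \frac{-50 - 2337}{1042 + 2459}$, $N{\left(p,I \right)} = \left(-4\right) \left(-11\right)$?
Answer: $\frac{613789}{14004} \approx 43.83$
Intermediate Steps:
$N{\left(p,I \right)} = 44$
$X = - \frac{2387}{14004}$ ($X = \frac{\left(-50 - 2337\right) \frac{1}{1042 + 2459}}{4} = \frac{\left(-2387\right) \frac{1}{3501}}{4} = \frac{1}{4} \left(- \frac{2387}{3501}\right) = - \frac{2387}{14004} \approx -0.17045$)
$N{\left(26,53 \right)} + X = 44 - \frac{2387}{14004} = \frac{613789}{14004}$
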